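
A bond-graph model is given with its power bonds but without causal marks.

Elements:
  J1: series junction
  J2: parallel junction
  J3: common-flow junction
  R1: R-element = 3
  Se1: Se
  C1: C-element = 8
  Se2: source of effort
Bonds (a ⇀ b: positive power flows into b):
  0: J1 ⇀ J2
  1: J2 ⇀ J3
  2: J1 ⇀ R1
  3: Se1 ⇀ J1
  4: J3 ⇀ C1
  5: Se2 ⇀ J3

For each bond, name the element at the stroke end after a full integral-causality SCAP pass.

b3 stroke→J1  (Se1 fixes effort; stroke away)
b5 stroke→J3  (Se2: effort source, stroke at far end)
b4 stroke→J3  (C1 integral (e out))
b1 stroke→J2  (J3 needs exactly one f-in)
b0 stroke→J1  (J2: bond 1 brought effort, rest push out)
b2 stroke→R1  (J1: last free bond brings flow in)

#0 stroke→J1
#1 stroke→J2
#2 stroke→R1
#3 stroke→J1
#4 stroke→J3
#5 stroke→J3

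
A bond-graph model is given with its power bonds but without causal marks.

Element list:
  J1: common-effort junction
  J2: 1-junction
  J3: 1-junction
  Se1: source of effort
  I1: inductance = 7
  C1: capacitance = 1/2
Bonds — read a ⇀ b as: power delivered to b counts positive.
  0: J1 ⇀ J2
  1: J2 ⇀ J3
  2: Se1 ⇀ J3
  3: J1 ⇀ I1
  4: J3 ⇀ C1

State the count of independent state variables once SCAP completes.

β2 |J3  (Se1 (Se) sets effort on bond)
β3 |I1  (I1 outputs flow p/I1)
β0 |J1  (J1 needs exactly one e-in)
β1 |J2  (1-jn J2 has f-setter on 0)
β4 |J3  (common-f at J3 fixed by 1)

2  (C1, I1 all integral)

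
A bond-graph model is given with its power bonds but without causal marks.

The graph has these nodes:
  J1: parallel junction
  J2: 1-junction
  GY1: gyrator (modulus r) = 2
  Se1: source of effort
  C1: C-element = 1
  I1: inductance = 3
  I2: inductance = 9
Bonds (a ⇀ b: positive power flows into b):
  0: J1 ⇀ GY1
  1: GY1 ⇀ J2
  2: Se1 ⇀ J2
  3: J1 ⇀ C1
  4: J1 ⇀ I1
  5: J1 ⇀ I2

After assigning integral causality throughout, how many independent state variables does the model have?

bond 2 stroke→J2  (Se1: effort source, stroke at far end)
bond 1 stroke→GY1  (J2 needs exactly one f-in)
bond 0 stroke→GY1  (GY1: gyrator matches bond 1)
bond 3 stroke→J1  (C1 integral (e out))
bond 4 stroke→I1  (J1 effort already set via bond 3)
bond 5 stroke→I2  (J1: bond 3 brought effort, rest push out)

3  (C1, I1, I2 all integral)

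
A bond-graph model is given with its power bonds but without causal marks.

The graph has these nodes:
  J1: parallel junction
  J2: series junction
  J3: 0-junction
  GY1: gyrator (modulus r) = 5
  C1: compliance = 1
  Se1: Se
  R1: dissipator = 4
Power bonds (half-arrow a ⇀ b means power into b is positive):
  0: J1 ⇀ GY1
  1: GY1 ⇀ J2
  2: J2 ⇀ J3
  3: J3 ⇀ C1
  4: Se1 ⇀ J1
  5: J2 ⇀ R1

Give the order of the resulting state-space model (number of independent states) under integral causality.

b4 stroke at J1  (source Se1 imposes e)
b0 stroke at GY1  (J1 effort already set via bond 4)
b1 stroke at GY1  (through GY1, causality inverts; strokes same side of GY1)
b2 stroke at J2  (J2: bond 1 brought flow, rest push out)
b5 stroke at J2  (J2 flow already set via bond 1)
b3 stroke at J3  (J3: last free bond brings effort in)

1  (C1 all integral)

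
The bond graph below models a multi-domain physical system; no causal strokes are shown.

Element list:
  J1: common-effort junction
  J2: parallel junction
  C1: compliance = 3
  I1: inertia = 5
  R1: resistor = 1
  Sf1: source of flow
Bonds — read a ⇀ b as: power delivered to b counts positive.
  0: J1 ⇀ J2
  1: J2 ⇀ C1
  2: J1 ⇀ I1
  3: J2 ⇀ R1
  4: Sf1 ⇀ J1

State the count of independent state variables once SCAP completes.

2  (C1, I1 all integral)

bond 4 →Sf1  (Sf1 fixes flow; stroke at Sf1)
bond 1 →J2  (C1 integral (e out))
bond 0 →J1  (J2 effort already set via bond 1)
bond 3 →R1  (J2 effort already set via bond 1)
bond 2 →I1  (0-jn J1 has e-setter on 0)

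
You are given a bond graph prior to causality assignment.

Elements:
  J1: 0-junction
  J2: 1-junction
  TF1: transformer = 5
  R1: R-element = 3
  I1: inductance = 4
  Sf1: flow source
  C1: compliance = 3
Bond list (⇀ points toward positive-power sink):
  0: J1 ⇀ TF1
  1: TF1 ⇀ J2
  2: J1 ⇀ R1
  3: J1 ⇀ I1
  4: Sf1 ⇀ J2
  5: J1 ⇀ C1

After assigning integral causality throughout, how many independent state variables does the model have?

b4 stroke at Sf1  (source Sf1 imposes f)
b1 stroke at J2  (1-jn J2 has f-setter on 4)
b0 stroke at TF1  (TF1 one-in-one-out from 1)
b3 stroke at I1  (prefer integral on I1)
b5 stroke at J1  (C1 outputs effort q/C1)
b2 stroke at R1  (J1: bond 5 brought effort, rest push out)

2  (C1, I1 all integral)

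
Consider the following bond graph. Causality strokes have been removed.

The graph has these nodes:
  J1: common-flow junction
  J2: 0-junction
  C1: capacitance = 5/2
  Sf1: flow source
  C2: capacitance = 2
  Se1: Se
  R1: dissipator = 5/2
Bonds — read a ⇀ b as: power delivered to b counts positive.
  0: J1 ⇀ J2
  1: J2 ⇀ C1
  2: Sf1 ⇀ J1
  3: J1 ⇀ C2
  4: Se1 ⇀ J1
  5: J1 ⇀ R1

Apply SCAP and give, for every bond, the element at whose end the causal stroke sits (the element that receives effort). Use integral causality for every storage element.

b2 stroke→Sf1  (Sf1 (Sf) sets flow on bond)
b4 stroke→J1  (Se1 fixes effort; stroke away)
b0 stroke→J1  (J1: bond 2 brought flow, rest push out)
b3 stroke→J1  (J1: bond 2 brought flow, rest push out)
b5 stroke→J1  (J1: bond 2 brought flow, rest push out)
b1 stroke→J2  (J2: last free bond brings effort in)

b0 →J1
b1 →J2
b2 →Sf1
b3 →J1
b4 →J1
b5 →J1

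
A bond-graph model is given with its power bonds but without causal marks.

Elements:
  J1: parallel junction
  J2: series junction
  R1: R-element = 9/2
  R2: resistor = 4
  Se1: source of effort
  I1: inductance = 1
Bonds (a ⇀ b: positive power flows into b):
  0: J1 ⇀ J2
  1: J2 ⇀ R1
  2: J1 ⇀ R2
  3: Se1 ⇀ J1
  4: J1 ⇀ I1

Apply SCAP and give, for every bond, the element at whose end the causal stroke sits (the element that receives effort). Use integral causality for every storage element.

β3 stroke→J1  (Se1 fixes effort; stroke away)
β0 stroke→J2  (J1: bond 3 brought effort, rest push out)
β2 stroke→R2  (common-e at J1 fixed by 3)
β4 stroke→I1  (J1 effort already set via bond 3)
β1 stroke→R1  (closing 1-jn rule on J2)

#0 stroke→J2
#1 stroke→R1
#2 stroke→R2
#3 stroke→J1
#4 stroke→I1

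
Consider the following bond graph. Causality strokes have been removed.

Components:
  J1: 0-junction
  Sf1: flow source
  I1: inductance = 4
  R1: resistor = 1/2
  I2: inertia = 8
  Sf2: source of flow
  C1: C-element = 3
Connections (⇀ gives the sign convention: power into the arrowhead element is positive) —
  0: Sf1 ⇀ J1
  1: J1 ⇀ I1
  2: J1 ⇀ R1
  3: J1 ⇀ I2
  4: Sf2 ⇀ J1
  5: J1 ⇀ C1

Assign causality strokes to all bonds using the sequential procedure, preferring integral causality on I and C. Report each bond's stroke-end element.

#0 →Sf1
#1 →I1
#2 →R1
#3 →I2
#4 →Sf2
#5 →J1

bond 0 stroke at Sf1  (Sf1 (Sf) sets flow on bond)
bond 4 stroke at Sf2  (Sf2: flow source, stroke at near end)
bond 1 stroke at I1  (I1 integral (f out))
bond 3 stroke at I2  (prefer integral on I2)
bond 5 stroke at J1  (prefer integral on C1)
bond 2 stroke at R1  (J1 effort already set via bond 5)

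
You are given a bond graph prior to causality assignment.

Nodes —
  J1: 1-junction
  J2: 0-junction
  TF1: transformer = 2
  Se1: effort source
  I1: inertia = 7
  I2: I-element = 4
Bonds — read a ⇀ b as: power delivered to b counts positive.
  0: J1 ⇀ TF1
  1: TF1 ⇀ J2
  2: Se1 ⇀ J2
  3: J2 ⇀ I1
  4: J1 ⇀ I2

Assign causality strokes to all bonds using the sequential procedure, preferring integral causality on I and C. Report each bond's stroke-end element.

#0 |J1
#1 |TF1
#2 |J2
#3 |I1
#4 |I2

bond 2 →J2  (Se1 fixes effort; stroke away)
bond 1 →TF1  (common-e at J2 fixed by 2)
bond 3 →I1  (0-jn J2 has e-setter on 2)
bond 0 →J1  (TF TF1: opposite of bond 1)
bond 4 →I2  (only one flow-in slot at J1)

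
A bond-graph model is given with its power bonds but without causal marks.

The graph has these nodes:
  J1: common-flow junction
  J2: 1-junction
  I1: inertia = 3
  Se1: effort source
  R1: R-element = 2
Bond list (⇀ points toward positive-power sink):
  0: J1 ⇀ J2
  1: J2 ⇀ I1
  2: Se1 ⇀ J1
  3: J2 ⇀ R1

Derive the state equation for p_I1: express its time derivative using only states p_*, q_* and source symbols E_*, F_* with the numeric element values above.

β2 stroke at J1  (source Se1 imposes e)
β0 stroke at J2  (J1: last free bond brings flow in)
β1 stroke at I1  (I1 outputs flow p/I1)
β3 stroke at J2  (J2 flow already set via bond 1)

dp_I1/dt = E_Se1 - 2*p_I1/3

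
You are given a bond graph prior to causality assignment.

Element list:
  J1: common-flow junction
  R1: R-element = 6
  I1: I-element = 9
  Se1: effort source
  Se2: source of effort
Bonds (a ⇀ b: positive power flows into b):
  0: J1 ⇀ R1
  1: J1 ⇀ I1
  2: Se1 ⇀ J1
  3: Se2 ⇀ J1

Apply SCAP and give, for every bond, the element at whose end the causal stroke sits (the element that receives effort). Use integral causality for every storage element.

b2 →J1  (source Se1 imposes e)
b3 →J1  (Se2: effort source, stroke at far end)
b1 →I1  (I1 outputs flow p/I1)
b0 →J1  (common-f at J1 fixed by 1)

bond 0 stroke→J1
bond 1 stroke→I1
bond 2 stroke→J1
bond 3 stroke→J1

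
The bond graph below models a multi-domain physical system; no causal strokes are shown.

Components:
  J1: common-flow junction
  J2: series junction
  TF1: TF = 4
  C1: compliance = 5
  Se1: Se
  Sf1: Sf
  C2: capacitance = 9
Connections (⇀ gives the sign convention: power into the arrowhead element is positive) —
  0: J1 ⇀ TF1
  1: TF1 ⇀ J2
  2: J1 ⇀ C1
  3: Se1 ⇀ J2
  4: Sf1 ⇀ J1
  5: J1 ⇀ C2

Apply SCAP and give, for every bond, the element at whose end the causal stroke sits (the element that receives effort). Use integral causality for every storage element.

bond 3 stroke at J2  (Se1 fixes effort; stroke away)
bond 4 stroke at Sf1  (source Sf1 imposes f)
bond 0 stroke at J1  (1-jn J1 has f-setter on 4)
bond 2 stroke at J1  (common-f at J1 fixed by 4)
bond 5 stroke at J1  (common-f at J1 fixed by 4)
bond 1 stroke at TF1  (J2: last free bond brings flow in)

bond 0 stroke at J1
bond 1 stroke at TF1
bond 2 stroke at J1
bond 3 stroke at J2
bond 4 stroke at Sf1
bond 5 stroke at J1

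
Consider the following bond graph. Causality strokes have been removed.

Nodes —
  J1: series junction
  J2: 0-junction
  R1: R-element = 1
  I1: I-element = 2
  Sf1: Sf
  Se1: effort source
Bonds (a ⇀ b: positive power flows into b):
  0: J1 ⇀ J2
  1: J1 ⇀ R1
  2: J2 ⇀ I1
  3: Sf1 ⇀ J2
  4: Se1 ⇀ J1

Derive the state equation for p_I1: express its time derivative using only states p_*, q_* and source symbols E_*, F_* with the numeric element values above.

dp_I1/dt = E_Se1 + F_Sf1 - p_I1/2

β3 stroke→Sf1  (Sf1: flow source, stroke at near end)
β4 stroke→J1  (source Se1 imposes e)
β2 stroke→I1  (I1 integral (f out))
β0 stroke→J2  (J2: last free bond brings effort in)
β1 stroke→J1  (J1 flow already set via bond 0)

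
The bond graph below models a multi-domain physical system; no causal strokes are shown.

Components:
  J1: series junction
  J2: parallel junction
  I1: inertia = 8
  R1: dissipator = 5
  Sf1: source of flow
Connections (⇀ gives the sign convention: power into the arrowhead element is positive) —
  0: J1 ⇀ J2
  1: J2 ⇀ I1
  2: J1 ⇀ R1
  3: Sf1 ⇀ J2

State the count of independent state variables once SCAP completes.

#3 stroke→Sf1  (Sf1: flow source, stroke at near end)
#1 stroke→I1  (I1 integral (f out))
#0 stroke→J2  (only one effort-in slot at J2)
#2 stroke→J1  (J1: bond 0 brought flow, rest push out)

1  (I1 all integral)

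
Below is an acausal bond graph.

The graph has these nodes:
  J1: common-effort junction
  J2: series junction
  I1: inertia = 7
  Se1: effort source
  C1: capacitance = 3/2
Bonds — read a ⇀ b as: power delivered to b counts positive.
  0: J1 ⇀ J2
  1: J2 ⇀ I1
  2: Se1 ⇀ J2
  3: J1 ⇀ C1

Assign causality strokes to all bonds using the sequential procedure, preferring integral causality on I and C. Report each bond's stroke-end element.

bond 2 stroke→J2  (Se1 fixes effort; stroke away)
bond 1 stroke→I1  (prefer integral on I1)
bond 0 stroke→J2  (J2 flow already set via bond 1)
bond 3 stroke→J1  (only one effort-in slot at J1)

#0 stroke→J2
#1 stroke→I1
#2 stroke→J2
#3 stroke→J1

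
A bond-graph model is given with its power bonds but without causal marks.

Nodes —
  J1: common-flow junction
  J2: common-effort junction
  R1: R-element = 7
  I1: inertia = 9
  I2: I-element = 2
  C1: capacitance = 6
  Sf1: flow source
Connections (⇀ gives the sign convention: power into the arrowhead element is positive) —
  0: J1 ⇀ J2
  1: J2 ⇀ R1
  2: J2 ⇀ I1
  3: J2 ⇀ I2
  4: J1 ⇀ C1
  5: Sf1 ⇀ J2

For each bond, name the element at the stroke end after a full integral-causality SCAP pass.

#0 stroke→J2
#1 stroke→R1
#2 stroke→I1
#3 stroke→I2
#4 stroke→J1
#5 stroke→Sf1

b5 →Sf1  (Sf1 (Sf) sets flow on bond)
b2 →I1  (I1: I, integral causality)
b3 →I2  (I2 outputs flow p/I2)
b4 →J1  (C1 integral (e out))
b0 →J2  (only one flow-in slot at J1)
b1 →R1  (0-jn J2 has e-setter on 0)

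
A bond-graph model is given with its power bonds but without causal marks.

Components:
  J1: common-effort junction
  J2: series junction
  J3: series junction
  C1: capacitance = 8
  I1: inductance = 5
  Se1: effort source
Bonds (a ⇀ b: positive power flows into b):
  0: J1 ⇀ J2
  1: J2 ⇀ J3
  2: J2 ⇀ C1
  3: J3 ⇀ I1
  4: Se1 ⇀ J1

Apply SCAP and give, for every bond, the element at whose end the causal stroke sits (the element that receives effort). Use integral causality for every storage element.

#4 |J1  (Se1 fixes effort; stroke away)
#0 |J2  (0-jn J1 has e-setter on 4)
#2 |J2  (C1: C, integral causality)
#1 |J3  (J2 needs exactly one f-in)
#3 |I1  (J3 needs exactly one f-in)

bond 0 stroke at J2
bond 1 stroke at J3
bond 2 stroke at J2
bond 3 stroke at I1
bond 4 stroke at J1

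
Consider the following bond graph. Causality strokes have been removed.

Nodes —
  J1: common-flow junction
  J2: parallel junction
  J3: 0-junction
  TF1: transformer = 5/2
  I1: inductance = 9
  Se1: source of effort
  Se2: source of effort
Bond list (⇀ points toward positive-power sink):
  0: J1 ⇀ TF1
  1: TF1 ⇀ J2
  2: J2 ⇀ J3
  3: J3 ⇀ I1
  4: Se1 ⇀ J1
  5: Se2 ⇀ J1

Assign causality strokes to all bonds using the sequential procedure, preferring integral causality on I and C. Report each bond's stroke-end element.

bond 0 stroke→TF1
bond 1 stroke→J2
bond 2 stroke→J3
bond 3 stroke→I1
bond 4 stroke→J1
bond 5 stroke→J1

b4 stroke→J1  (Se1 (Se) sets effort on bond)
b5 stroke→J1  (Se2 (Se) sets effort on bond)
b0 stroke→TF1  (J1: last free bond brings flow in)
b1 stroke→J2  (TF TF1: opposite of bond 0)
b2 stroke→J3  (common-e at J2 fixed by 1)
b3 stroke→I1  (0-jn J3 has e-setter on 2)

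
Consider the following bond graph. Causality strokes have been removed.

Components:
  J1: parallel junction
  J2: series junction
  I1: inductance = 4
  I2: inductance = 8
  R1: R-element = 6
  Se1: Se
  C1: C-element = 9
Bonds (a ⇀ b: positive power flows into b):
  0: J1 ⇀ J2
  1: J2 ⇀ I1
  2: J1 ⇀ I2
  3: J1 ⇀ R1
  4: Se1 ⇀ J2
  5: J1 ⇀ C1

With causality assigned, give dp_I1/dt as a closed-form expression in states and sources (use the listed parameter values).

dp_I1/dt = E_Se1 + q_C1/9

bond 4 →J2  (Se1 (Se) sets effort on bond)
bond 1 →I1  (prefer integral on I1)
bond 0 →J2  (J2 flow already set via bond 1)
bond 2 →I2  (I2 integral (f out))
bond 5 →J1  (C1 outputs effort q/C1)
bond 3 →R1  (0-jn J1 has e-setter on 5)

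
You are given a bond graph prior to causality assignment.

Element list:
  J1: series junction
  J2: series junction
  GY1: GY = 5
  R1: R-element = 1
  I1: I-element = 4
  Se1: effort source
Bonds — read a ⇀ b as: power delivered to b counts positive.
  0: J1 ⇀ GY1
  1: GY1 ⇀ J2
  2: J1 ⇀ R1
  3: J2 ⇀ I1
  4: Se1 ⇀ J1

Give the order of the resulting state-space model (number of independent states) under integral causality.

1  (I1 all integral)

b4 stroke at J1  (Se1 (Se) sets effort on bond)
b3 stroke at I1  (I1 outputs flow p/I1)
b1 stroke at J2  (common-f at J2 fixed by 3)
b0 stroke at J1  (GY1: gyrator matches bond 1)
b2 stroke at R1  (only one flow-in slot at J1)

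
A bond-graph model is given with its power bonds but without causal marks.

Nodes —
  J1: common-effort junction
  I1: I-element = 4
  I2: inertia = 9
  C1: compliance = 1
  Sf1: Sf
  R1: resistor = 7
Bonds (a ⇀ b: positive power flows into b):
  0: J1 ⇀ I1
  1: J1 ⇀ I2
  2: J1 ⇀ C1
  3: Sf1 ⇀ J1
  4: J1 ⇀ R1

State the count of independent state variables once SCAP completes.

bond 3 stroke→Sf1  (Sf1 fixes flow; stroke at Sf1)
bond 0 stroke→I1  (I1 outputs flow p/I1)
bond 1 stroke→I2  (I2 integral (f out))
bond 2 stroke→J1  (prefer integral on C1)
bond 4 stroke→R1  (J1: bond 2 brought effort, rest push out)

3  (C1, I1, I2 all integral)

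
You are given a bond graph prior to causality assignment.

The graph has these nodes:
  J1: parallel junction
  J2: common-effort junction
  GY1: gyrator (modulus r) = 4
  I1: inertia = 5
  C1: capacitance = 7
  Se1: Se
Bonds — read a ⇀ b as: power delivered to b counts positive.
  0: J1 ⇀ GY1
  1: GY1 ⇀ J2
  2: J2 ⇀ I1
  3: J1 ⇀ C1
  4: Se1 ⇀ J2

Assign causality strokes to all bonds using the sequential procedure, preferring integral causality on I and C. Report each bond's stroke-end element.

bond 0 →GY1
bond 1 →GY1
bond 2 →I1
bond 3 →J1
bond 4 →J2

β4 stroke→J2  (source Se1 imposes e)
β1 stroke→GY1  (0-jn J2 has e-setter on 4)
β2 stroke→I1  (0-jn J2 has e-setter on 4)
β0 stroke→GY1  (GY GY1: same side as bond 1)
β3 stroke→J1  (J1: last free bond brings effort in)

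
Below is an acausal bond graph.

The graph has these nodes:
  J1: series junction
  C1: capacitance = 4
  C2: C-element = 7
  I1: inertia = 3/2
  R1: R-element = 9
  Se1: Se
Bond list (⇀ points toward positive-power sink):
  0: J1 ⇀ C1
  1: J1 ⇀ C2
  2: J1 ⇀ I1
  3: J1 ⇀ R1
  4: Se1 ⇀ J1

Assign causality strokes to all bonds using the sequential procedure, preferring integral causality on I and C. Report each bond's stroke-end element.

b0 |J1
b1 |J1
b2 |I1
b3 |J1
b4 |J1

bond 4 |J1  (Se1 fixes effort; stroke away)
bond 0 |J1  (C1 outputs effort q/C1)
bond 1 |J1  (C2 integral (e out))
bond 2 |I1  (I1 outputs flow p/I1)
bond 3 |J1  (J1: bond 2 brought flow, rest push out)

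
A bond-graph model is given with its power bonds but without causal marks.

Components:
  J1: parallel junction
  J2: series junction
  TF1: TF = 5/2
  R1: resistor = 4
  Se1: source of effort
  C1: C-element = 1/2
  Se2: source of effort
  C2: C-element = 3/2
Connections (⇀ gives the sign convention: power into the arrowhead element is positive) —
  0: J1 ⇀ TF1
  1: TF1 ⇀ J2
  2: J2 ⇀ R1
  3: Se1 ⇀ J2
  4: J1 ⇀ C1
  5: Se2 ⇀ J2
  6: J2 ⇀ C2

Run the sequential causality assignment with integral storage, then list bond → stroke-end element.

#0 stroke→TF1
#1 stroke→J2
#2 stroke→R1
#3 stroke→J2
#4 stroke→J1
#5 stroke→J2
#6 stroke→J2

#3 →J2  (source Se1 imposes e)
#5 →J2  (Se2 (Se) sets effort on bond)
#4 →J1  (C1 integral (e out))
#0 →TF1  (J1: bond 4 brought effort, rest push out)
#1 →J2  (TF TF1: opposite of bond 0)
#6 →J2  (C2: C, integral causality)
#2 →R1  (closing 1-jn rule on J2)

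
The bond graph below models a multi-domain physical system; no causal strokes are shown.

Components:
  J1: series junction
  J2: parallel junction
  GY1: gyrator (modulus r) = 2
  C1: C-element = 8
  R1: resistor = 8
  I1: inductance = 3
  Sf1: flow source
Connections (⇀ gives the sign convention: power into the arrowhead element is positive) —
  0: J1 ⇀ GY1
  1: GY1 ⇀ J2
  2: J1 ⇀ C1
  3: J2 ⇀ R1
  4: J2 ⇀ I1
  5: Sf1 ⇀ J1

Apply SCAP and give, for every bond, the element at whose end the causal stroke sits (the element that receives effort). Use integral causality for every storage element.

#5 |Sf1  (source Sf1 imposes f)
#0 |J1  (common-f at J1 fixed by 5)
#2 |J1  (common-f at J1 fixed by 5)
#1 |J2  (GY1: gyrator matches bond 0)
#3 |R1  (0-jn J2 has e-setter on 1)
#4 |I1  (common-e at J2 fixed by 1)

β0 stroke at J1
β1 stroke at J2
β2 stroke at J1
β3 stroke at R1
β4 stroke at I1
β5 stroke at Sf1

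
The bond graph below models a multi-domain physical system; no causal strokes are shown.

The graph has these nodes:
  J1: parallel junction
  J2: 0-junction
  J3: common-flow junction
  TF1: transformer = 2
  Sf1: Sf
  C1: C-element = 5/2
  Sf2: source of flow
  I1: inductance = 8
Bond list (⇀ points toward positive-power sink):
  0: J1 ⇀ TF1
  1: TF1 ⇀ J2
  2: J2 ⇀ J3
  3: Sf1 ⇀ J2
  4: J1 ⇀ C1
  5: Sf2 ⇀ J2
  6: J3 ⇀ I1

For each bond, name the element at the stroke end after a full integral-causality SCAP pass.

bond 0 →TF1
bond 1 →J2
bond 2 →J3
bond 3 →Sf1
bond 4 →J1
bond 5 →Sf2
bond 6 →I1

#3 stroke→Sf1  (Sf1: flow source, stroke at near end)
#5 stroke→Sf2  (source Sf2 imposes f)
#4 stroke→J1  (C1 outputs effort q/C1)
#0 stroke→TF1  (common-e at J1 fixed by 4)
#1 stroke→J2  (TF TF1: opposite of bond 0)
#2 stroke→J3  (J2: bond 1 brought effort, rest push out)
#6 stroke→I1  (only one flow-in slot at J3)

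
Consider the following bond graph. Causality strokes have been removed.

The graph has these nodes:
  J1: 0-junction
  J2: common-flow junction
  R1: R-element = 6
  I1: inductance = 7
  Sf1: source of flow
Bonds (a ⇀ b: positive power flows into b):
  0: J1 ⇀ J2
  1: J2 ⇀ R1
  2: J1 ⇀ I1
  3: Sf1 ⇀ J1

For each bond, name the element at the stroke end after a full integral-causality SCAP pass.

bond 3 stroke→Sf1  (Sf1 fixes flow; stroke at Sf1)
bond 2 stroke→I1  (prefer integral on I1)
bond 0 stroke→J1  (J1 needs exactly one e-in)
bond 1 stroke→J2  (J2 flow already set via bond 0)

#0 →J1
#1 →J2
#2 →I1
#3 →Sf1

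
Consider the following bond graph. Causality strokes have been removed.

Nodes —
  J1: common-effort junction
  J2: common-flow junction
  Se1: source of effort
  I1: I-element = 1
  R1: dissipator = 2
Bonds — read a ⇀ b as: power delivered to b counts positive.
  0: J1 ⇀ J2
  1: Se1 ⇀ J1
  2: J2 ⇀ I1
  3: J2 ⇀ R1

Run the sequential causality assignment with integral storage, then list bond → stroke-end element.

β1 stroke→J1  (Se1 (Se) sets effort on bond)
β0 stroke→J2  (J1: bond 1 brought effort, rest push out)
β2 stroke→I1  (I1 outputs flow p/I1)
β3 stroke→J2  (J2: bond 2 brought flow, rest push out)

β0 →J2
β1 →J1
β2 →I1
β3 →J2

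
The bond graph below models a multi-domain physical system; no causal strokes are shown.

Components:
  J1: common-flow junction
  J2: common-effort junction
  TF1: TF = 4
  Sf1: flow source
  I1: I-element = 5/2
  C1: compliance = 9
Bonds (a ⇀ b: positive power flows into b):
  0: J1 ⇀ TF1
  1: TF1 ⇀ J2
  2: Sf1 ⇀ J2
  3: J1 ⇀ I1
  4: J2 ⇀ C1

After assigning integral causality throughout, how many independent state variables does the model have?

#2 |Sf1  (Sf1 fixes flow; stroke at Sf1)
#3 |I1  (prefer integral on I1)
#0 |J1  (J1 flow already set via bond 3)
#1 |TF1  (TF1: transformer flips bond 0)
#4 |J2  (J2: last free bond brings effort in)

2  (C1, I1 all integral)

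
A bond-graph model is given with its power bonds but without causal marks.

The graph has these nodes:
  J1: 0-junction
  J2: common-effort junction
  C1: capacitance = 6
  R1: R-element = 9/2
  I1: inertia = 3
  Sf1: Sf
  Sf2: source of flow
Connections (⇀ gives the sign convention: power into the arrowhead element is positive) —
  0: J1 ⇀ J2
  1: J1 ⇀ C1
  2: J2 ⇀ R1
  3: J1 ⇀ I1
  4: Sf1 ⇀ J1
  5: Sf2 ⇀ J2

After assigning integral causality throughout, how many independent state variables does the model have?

bond 4 |Sf1  (Sf1 fixes flow; stroke at Sf1)
bond 5 |Sf2  (Sf2 fixes flow; stroke at Sf2)
bond 1 |J1  (C1 outputs effort q/C1)
bond 0 |J2  (J1: bond 1 brought effort, rest push out)
bond 3 |I1  (0-jn J1 has e-setter on 1)
bond 2 |R1  (common-e at J2 fixed by 0)

2  (C1, I1 all integral)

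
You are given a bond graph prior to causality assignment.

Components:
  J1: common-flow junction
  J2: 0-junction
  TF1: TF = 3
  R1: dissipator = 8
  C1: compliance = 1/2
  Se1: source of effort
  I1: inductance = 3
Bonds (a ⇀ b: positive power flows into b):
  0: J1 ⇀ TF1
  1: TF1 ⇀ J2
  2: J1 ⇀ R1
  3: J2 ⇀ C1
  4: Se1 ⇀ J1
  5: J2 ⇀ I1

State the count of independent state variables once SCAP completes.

b4 stroke at J1  (Se1 fixes effort; stroke away)
b3 stroke at J2  (C1 integral (e out))
b1 stroke at TF1  (common-e at J2 fixed by 3)
b5 stroke at I1  (J2 effort already set via bond 3)
b0 stroke at J1  (TF1 one-in-one-out from 1)
b2 stroke at R1  (closing 1-jn rule on J1)

2  (C1, I1 all integral)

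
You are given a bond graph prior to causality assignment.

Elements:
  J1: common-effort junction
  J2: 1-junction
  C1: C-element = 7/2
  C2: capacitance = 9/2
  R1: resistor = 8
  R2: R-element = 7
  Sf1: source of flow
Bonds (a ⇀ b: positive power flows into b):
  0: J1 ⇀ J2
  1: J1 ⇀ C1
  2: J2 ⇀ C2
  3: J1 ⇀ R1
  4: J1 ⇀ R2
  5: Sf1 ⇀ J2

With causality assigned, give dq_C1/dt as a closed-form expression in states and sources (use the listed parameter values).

#5 →Sf1  (Sf1: flow source, stroke at near end)
#0 →J2  (J2 flow already set via bond 5)
#2 →J2  (J2: bond 5 brought flow, rest push out)
#1 →J1  (C1 integral (e out))
#3 →R1  (J1: bond 1 brought effort, rest push out)
#4 →R2  (common-e at J1 fixed by 1)

dq_C1/dt = -F_Sf1 - 15*q_C1/196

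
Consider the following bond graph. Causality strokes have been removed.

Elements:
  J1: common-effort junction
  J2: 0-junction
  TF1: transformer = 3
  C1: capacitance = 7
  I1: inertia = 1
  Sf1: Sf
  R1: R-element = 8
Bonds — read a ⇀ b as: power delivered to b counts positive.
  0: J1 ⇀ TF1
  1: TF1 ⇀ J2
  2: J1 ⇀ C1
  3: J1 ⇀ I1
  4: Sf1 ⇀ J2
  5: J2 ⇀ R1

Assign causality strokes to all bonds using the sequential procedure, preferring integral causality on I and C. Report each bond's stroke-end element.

bond 4 →Sf1  (Sf1 fixes flow; stroke at Sf1)
bond 2 →J1  (C1: C, integral causality)
bond 0 →TF1  (J1: bond 2 brought effort, rest push out)
bond 3 →I1  (common-e at J1 fixed by 2)
bond 1 →J2  (TF1: transformer flips bond 0)
bond 5 →R1  (J2: bond 1 brought effort, rest push out)

b0 stroke→TF1
b1 stroke→J2
b2 stroke→J1
b3 stroke→I1
b4 stroke→Sf1
b5 stroke→R1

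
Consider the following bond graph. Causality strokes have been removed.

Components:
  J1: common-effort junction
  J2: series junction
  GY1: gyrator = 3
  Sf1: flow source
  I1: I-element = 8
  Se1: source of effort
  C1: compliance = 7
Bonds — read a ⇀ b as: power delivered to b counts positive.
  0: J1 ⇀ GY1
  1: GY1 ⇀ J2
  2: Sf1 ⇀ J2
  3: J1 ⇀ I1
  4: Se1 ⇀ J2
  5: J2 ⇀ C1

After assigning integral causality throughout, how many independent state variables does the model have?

2  (C1, I1 all integral)

β2 →Sf1  (Sf1 fixes flow; stroke at Sf1)
β4 →J2  (source Se1 imposes e)
β1 →J2  (J2: bond 2 brought flow, rest push out)
β5 →J2  (J2: bond 2 brought flow, rest push out)
β0 →J1  (GY1: gyrator matches bond 1)
β3 →I1  (J1: bond 0 brought effort, rest push out)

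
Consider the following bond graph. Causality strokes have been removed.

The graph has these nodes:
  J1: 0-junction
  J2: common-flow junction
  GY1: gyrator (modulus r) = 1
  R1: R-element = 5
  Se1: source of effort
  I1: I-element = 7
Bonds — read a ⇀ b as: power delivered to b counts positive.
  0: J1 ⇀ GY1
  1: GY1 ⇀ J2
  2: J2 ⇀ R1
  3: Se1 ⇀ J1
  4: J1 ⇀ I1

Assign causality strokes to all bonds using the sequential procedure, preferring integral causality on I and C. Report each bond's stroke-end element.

#3 |J1  (Se1 fixes effort; stroke away)
#0 |GY1  (common-e at J1 fixed by 3)
#4 |I1  (J1 effort already set via bond 3)
#1 |GY1  (through GY1, causality inverts; strokes same side of GY1)
#2 |J2  (1-jn J2 has f-setter on 1)

β0 →GY1
β1 →GY1
β2 →J2
β3 →J1
β4 →I1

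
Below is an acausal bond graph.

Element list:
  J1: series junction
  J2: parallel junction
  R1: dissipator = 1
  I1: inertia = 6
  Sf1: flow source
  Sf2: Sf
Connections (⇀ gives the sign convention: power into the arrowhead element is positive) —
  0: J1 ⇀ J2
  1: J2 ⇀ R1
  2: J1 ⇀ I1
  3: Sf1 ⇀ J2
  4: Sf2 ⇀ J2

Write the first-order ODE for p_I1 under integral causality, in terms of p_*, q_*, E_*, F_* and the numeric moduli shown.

dp_I1/dt = -F_Sf1 - F_Sf2 - p_I1/6

#3 stroke→Sf1  (source Sf1 imposes f)
#4 stroke→Sf2  (source Sf2 imposes f)
#2 stroke→I1  (I1 integral (f out))
#0 stroke→J1  (J1 flow already set via bond 2)
#1 stroke→J2  (J2: last free bond brings effort in)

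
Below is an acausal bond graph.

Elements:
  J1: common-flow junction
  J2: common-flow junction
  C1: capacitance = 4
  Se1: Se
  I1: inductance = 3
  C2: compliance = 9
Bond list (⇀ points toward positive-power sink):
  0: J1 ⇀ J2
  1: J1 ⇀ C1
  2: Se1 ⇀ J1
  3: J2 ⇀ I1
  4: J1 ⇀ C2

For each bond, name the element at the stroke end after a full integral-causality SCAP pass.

#0 stroke→J2
#1 stroke→J1
#2 stroke→J1
#3 stroke→I1
#4 stroke→J1

#2 |J1  (source Se1 imposes e)
#1 |J1  (C1 integral (e out))
#3 |I1  (prefer integral on I1)
#0 |J2  (1-jn J2 has f-setter on 3)
#4 |J1  (J1 flow already set via bond 0)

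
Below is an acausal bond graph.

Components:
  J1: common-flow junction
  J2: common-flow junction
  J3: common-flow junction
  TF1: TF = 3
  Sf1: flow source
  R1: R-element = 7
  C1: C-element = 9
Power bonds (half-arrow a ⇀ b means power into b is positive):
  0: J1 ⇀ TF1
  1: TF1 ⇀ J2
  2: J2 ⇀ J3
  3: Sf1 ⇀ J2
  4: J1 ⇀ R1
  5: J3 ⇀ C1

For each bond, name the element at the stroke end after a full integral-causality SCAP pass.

bond 0 →TF1
bond 1 →J2
bond 2 →J2
bond 3 →Sf1
bond 4 →J1
bond 5 →J3

bond 3 stroke→Sf1  (source Sf1 imposes f)
bond 1 stroke→J2  (J2 flow already set via bond 3)
bond 2 stroke→J2  (common-f at J2 fixed by 3)
bond 5 stroke→J3  (common-f at J3 fixed by 2)
bond 0 stroke→TF1  (TF1: transformer flips bond 1)
bond 4 stroke→J1  (common-f at J1 fixed by 0)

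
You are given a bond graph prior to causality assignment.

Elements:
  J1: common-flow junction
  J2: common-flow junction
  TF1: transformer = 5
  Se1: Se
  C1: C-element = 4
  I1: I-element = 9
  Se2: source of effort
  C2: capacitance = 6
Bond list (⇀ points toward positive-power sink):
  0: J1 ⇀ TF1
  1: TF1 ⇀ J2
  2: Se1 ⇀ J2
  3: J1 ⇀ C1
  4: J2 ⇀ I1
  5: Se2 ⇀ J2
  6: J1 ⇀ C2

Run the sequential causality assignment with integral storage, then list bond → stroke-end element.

bond 0 →TF1
bond 1 →J2
bond 2 →J2
bond 3 →J1
bond 4 →I1
bond 5 →J2
bond 6 →J1

bond 2 stroke at J2  (Se1 fixes effort; stroke away)
bond 5 stroke at J2  (source Se2 imposes e)
bond 3 stroke at J1  (C1 integral (e out))
bond 4 stroke at I1  (prefer integral on I1)
bond 1 stroke at J2  (common-f at J2 fixed by 4)
bond 0 stroke at TF1  (TF1: transformer flips bond 1)
bond 6 stroke at J1  (1-jn J1 has f-setter on 0)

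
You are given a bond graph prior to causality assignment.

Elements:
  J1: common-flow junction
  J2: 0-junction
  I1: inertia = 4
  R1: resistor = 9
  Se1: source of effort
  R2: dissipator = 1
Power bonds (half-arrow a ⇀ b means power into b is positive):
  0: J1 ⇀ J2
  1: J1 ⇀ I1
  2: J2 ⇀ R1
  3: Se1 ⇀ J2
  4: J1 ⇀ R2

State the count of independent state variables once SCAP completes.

#3 →J2  (Se1 (Se) sets effort on bond)
#0 →J1  (0-jn J2 has e-setter on 3)
#2 →R1  (0-jn J2 has e-setter on 3)
#1 →I1  (prefer integral on I1)
#4 →J1  (1-jn J1 has f-setter on 1)

1  (I1 all integral)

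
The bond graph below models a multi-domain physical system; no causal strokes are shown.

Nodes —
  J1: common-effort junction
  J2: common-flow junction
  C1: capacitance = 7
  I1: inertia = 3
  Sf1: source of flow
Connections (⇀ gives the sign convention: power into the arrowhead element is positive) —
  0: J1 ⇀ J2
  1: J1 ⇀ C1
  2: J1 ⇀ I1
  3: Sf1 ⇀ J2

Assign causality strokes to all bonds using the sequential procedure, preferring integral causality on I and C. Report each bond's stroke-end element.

#3 |Sf1  (source Sf1 imposes f)
#0 |J2  (J2 flow already set via bond 3)
#1 |J1  (prefer integral on C1)
#2 |I1  (J1 effort already set via bond 1)

#0 |J2
#1 |J1
#2 |I1
#3 |Sf1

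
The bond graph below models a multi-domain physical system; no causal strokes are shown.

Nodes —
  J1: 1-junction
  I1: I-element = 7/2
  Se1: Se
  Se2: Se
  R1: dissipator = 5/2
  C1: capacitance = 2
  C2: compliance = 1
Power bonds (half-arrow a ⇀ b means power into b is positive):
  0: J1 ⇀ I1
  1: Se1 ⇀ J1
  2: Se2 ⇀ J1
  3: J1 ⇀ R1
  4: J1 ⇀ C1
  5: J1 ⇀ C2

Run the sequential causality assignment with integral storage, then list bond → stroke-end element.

#1 stroke→J1  (Se1 fixes effort; stroke away)
#2 stroke→J1  (Se2 fixes effort; stroke away)
#0 stroke→I1  (prefer integral on I1)
#3 stroke→J1  (J1 flow already set via bond 0)
#4 stroke→J1  (1-jn J1 has f-setter on 0)
#5 stroke→J1  (J1: bond 0 brought flow, rest push out)

bond 0 stroke at I1
bond 1 stroke at J1
bond 2 stroke at J1
bond 3 stroke at J1
bond 4 stroke at J1
bond 5 stroke at J1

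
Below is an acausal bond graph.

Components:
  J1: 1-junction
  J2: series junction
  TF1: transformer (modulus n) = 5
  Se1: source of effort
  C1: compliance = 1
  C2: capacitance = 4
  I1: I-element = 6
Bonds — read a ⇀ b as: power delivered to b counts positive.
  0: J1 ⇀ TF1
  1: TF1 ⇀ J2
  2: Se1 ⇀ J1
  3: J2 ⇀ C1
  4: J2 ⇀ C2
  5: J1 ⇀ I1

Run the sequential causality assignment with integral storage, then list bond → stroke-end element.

b2 →J1  (Se1 (Se) sets effort on bond)
b3 →J2  (C1: C, integral causality)
b4 →J2  (prefer integral on C2)
b1 →TF1  (only one flow-in slot at J2)
b0 →J1  (TF TF1: opposite of bond 1)
b5 →I1  (J1: last free bond brings flow in)

bond 0 →J1
bond 1 →TF1
bond 2 →J1
bond 3 →J2
bond 4 →J2
bond 5 →I1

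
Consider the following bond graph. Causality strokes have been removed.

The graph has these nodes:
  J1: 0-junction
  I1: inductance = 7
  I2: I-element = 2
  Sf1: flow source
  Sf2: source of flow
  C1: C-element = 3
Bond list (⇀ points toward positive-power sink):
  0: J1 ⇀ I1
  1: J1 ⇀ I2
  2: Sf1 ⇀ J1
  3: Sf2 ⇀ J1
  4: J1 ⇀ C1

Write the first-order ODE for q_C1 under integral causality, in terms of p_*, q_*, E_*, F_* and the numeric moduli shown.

#2 stroke at Sf1  (Sf1 fixes flow; stroke at Sf1)
#3 stroke at Sf2  (Sf2 fixes flow; stroke at Sf2)
#0 stroke at I1  (I1: I, integral causality)
#1 stroke at I2  (I2 integral (f out))
#4 stroke at J1  (only one effort-in slot at J1)

dq_C1/dt = F_Sf1 + F_Sf2 - p_I1/7 - p_I2/2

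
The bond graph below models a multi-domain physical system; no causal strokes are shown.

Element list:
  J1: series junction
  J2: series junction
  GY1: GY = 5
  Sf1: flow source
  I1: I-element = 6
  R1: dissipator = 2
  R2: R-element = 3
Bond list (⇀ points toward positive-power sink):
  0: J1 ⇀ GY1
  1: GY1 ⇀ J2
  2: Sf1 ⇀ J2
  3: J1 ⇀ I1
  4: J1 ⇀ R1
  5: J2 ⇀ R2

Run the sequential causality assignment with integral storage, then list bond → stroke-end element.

β0 →J1
β1 →J2
β2 →Sf1
β3 →I1
β4 →J1
β5 →J2

#2 stroke→Sf1  (source Sf1 imposes f)
#1 stroke→J2  (J2 flow already set via bond 2)
#5 stroke→J2  (J2: bond 2 brought flow, rest push out)
#0 stroke→J1  (GY1 both-in/both-out from 1)
#3 stroke→I1  (I1 outputs flow p/I1)
#4 stroke→J1  (common-f at J1 fixed by 3)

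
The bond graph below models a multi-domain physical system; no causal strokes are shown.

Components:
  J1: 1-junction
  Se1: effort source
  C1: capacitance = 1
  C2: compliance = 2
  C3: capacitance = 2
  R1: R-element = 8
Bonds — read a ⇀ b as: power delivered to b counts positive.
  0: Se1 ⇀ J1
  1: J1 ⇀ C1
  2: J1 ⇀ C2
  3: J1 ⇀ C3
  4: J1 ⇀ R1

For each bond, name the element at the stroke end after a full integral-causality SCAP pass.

β0 stroke→J1
β1 stroke→J1
β2 stroke→J1
β3 stroke→J1
β4 stroke→R1

#0 |J1  (Se1 fixes effort; stroke away)
#1 |J1  (C1: C, integral causality)
#2 |J1  (C2 integral (e out))
#3 |J1  (prefer integral on C3)
#4 |R1  (J1 needs exactly one f-in)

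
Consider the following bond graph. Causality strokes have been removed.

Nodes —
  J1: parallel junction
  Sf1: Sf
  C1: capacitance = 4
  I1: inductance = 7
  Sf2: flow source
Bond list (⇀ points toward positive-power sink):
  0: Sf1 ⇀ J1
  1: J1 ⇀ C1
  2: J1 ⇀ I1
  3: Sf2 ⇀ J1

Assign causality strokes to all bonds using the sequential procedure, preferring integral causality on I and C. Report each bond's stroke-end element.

#0 |Sf1  (Sf1: flow source, stroke at near end)
#3 |Sf2  (Sf2 (Sf) sets flow on bond)
#1 |J1  (C1 integral (e out))
#2 |I1  (J1 effort already set via bond 1)

b0 |Sf1
b1 |J1
b2 |I1
b3 |Sf2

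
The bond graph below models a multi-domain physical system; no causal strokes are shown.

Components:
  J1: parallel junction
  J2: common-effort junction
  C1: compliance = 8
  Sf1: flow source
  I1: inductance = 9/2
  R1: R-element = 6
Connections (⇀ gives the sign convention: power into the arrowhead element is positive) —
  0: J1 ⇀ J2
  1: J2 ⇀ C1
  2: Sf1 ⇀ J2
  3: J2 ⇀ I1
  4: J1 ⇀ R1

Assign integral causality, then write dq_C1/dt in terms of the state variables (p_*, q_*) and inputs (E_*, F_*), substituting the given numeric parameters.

dq_C1/dt = F_Sf1 - 2*p_I1/9 - q_C1/48

β2 stroke at Sf1  (Sf1: flow source, stroke at near end)
β1 stroke at J2  (prefer integral on C1)
β0 stroke at J1  (J2 effort already set via bond 1)
β3 stroke at I1  (J2: bond 1 brought effort, rest push out)
β4 stroke at R1  (J1: bond 0 brought effort, rest push out)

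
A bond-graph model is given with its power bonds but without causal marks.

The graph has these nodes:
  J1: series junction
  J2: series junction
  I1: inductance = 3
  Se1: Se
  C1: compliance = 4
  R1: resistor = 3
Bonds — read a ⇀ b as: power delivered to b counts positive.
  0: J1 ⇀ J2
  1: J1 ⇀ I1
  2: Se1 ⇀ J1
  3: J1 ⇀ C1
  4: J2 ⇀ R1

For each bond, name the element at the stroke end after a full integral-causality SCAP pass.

bond 0 |J1
bond 1 |I1
bond 2 |J1
bond 3 |J1
bond 4 |J2

b2 →J1  (Se1 (Se) sets effort on bond)
b1 →I1  (I1: I, integral causality)
b0 →J1  (1-jn J1 has f-setter on 1)
b3 →J1  (J1: bond 1 brought flow, rest push out)
b4 →J2  (J2: bond 0 brought flow, rest push out)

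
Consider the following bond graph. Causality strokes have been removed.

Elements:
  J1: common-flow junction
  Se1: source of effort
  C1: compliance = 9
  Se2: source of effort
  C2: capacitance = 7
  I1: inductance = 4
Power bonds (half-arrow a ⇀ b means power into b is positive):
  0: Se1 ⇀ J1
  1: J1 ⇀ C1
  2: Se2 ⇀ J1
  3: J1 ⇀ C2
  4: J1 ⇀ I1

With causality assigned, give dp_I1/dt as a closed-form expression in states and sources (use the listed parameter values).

b0 stroke at J1  (Se1 fixes effort; stroke away)
b2 stroke at J1  (Se2 fixes effort; stroke away)
b1 stroke at J1  (C1: C, integral causality)
b3 stroke at J1  (C2 integral (e out))
b4 stroke at I1  (only one flow-in slot at J1)

dp_I1/dt = E_Se1 + E_Se2 - q_C1/9 - q_C2/7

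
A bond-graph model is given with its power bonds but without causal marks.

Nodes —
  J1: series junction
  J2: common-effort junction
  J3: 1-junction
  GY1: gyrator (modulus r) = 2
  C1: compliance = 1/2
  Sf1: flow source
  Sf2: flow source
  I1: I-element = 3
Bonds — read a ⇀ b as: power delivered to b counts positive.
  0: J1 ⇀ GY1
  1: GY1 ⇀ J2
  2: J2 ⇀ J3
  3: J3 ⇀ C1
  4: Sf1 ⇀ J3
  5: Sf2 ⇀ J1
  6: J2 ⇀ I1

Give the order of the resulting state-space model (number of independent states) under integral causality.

b4 stroke at Sf1  (Sf1 (Sf) sets flow on bond)
b5 stroke at Sf2  (Sf2 fixes flow; stroke at Sf2)
b0 stroke at J1  (common-f at J1 fixed by 5)
b2 stroke at J3  (common-f at J3 fixed by 4)
b3 stroke at J3  (J3 flow already set via bond 4)
b1 stroke at J2  (GY GY1: same side as bond 0)
b6 stroke at I1  (J2 effort already set via bond 1)

2  (C1, I1 all integral)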